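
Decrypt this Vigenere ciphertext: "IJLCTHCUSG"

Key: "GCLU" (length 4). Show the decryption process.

Step 1: Key 'GCLU' has length 4. Extended key: GCLUGCLUGC
Step 2: Decrypt each position:
  I(8) - G(6) = 2 = C
  J(9) - C(2) = 7 = H
  L(11) - L(11) = 0 = A
  C(2) - U(20) = 8 = I
  T(19) - G(6) = 13 = N
  H(7) - C(2) = 5 = F
  C(2) - L(11) = 17 = R
  U(20) - U(20) = 0 = A
  S(18) - G(6) = 12 = M
  G(6) - C(2) = 4 = E
Plaintext: CHAINFRAME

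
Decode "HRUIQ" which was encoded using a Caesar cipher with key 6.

Step 1: Reverse the shift by subtracting 6 from each letter position.
  H (position 7) -> position (7-6) mod 26 = 1 -> B
  R (position 17) -> position (17-6) mod 26 = 11 -> L
  U (position 20) -> position (20-6) mod 26 = 14 -> O
  I (position 8) -> position (8-6) mod 26 = 2 -> C
  Q (position 16) -> position (16-6) mod 26 = 10 -> K
Decrypted message: BLOCK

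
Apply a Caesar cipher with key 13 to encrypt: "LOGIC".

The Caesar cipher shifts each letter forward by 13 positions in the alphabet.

Step 1: For each letter, shift forward by 13 positions (mod 26).
  L (position 11) -> position (11+13) mod 26 = 24 -> Y
  O (position 14) -> position (14+13) mod 26 = 1 -> B
  G (position 6) -> position (6+13) mod 26 = 19 -> T
  I (position 8) -> position (8+13) mod 26 = 21 -> V
  C (position 2) -> position (2+13) mod 26 = 15 -> P
Result: YBTVP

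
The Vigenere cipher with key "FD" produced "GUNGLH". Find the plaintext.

Step 1: Extend key: FDFDFD
Step 2: Decrypt each letter (c - k) mod 26:
  G(6) - F(5) = (6-5) mod 26 = 1 = B
  U(20) - D(3) = (20-3) mod 26 = 17 = R
  N(13) - F(5) = (13-5) mod 26 = 8 = I
  G(6) - D(3) = (6-3) mod 26 = 3 = D
  L(11) - F(5) = (11-5) mod 26 = 6 = G
  H(7) - D(3) = (7-3) mod 26 = 4 = E
Plaintext: BRIDGE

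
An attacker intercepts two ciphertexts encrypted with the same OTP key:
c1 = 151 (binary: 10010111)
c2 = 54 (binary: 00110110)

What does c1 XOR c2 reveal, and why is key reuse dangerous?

Step 1: c1 XOR c2 = (m1 XOR k) XOR (m2 XOR k).
Step 2: By XOR associativity/commutativity: = m1 XOR m2 XOR k XOR k = m1 XOR m2.
Step 3: 10010111 XOR 00110110 = 10100001 = 161.
Step 4: The key cancels out! An attacker learns m1 XOR m2 = 161, revealing the relationship between plaintexts.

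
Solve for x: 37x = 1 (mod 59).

Step 1: We need x such that 37 * x = 1 (mod 59).
Step 2: Using the extended Euclidean algorithm or trial:
  37 * 8 = 296 = 5 * 59 + 1.
Step 3: Since 296 mod 59 = 1, the inverse is x = 8.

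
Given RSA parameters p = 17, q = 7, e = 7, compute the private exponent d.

Step 1: n = 17 * 7 = 119.
Step 2: phi(n) = 16 * 6 = 96.
Step 3: Find d such that 7 * d = 1 (mod 96).
Step 4: d = 7^(-1) mod 96 = 55.
Verification: 7 * 55 = 385 = 4 * 96 + 1.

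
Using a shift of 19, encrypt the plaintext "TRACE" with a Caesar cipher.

Step 1: For each letter, shift forward by 19 positions (mod 26).
  T (position 19) -> position (19+19) mod 26 = 12 -> M
  R (position 17) -> position (17+19) mod 26 = 10 -> K
  A (position 0) -> position (0+19) mod 26 = 19 -> T
  C (position 2) -> position (2+19) mod 26 = 21 -> V
  E (position 4) -> position (4+19) mod 26 = 23 -> X
Result: MKTVX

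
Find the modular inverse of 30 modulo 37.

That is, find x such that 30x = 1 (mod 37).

Step 1: We need x such that 30 * x = 1 (mod 37).
Step 2: Using the extended Euclidean algorithm or trial:
  30 * 21 = 630 = 17 * 37 + 1.
Step 3: Since 630 mod 37 = 1, the inverse is x = 21.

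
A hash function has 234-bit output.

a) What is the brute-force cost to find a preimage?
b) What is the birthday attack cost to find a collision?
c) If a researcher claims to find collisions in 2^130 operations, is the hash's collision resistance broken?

Step 1: Preimage resistance requires brute-force of 2^234 operations.
Step 2: Collision resistance (birthday bound) = 2^(234/2) = 2^117.
Step 3: The claimed attack costs 2^130 operations.
Step 4: Since 2^130 >= 2^117, the claimed attack is no faster than the generic birthday attack, so this does not break collision resistance.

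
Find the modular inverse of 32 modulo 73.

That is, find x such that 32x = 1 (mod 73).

Step 1: We need x such that 32 * x = 1 (mod 73).
Step 2: Using the extended Euclidean algorithm or trial:
  32 * 16 = 512 = 7 * 73 + 1.
Step 3: Since 512 mod 73 = 1, the inverse is x = 16.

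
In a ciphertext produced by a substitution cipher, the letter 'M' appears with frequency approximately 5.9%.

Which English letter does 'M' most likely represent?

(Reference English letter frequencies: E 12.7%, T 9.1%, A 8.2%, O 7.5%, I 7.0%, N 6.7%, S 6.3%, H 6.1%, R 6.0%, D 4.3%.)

Step 1: The observed frequency is 5.9%.
Step 2: Compare with English frequencies:
  E: 12.7% (difference: 6.8%)
  T: 9.1% (difference: 3.2%)
  A: 8.2% (difference: 2.3%)
  O: 7.5% (difference: 1.6%)
  I: 7.0% (difference: 1.1%)
  N: 6.7% (difference: 0.8%)
  S: 6.3% (difference: 0.4%)
  H: 6.1% (difference: 0.2%)
  R: 6.0% (difference: 0.1%) <-- closest
  D: 4.3% (difference: 1.6%)
Step 3: 'M' most likely represents 'R' (frequency 6.0%).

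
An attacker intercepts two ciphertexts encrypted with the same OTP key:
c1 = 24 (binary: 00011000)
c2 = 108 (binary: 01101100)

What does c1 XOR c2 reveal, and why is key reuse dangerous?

Step 1: c1 XOR c2 = (m1 XOR k) XOR (m2 XOR k).
Step 2: By XOR associativity/commutativity: = m1 XOR m2 XOR k XOR k = m1 XOR m2.
Step 3: 00011000 XOR 01101100 = 01110100 = 116.
Step 4: The key cancels out! An attacker learns m1 XOR m2 = 116, revealing the relationship between plaintexts.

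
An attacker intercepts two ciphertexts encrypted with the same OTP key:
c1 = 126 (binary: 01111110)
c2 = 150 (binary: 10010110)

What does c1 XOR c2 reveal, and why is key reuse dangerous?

Step 1: c1 XOR c2 = (m1 XOR k) XOR (m2 XOR k).
Step 2: By XOR associativity/commutativity: = m1 XOR m2 XOR k XOR k = m1 XOR m2.
Step 3: 01111110 XOR 10010110 = 11101000 = 232.
Step 4: The key cancels out! An attacker learns m1 XOR m2 = 232, revealing the relationship between plaintexts.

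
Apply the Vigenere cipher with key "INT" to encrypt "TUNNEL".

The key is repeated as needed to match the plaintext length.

Step 1: Repeat key to match plaintext length:
  Plaintext: TUNNEL
  Key:       INTINT
Step 2: Encrypt each letter:
  T(19) + I(8) = (19+8) mod 26 = 1 = B
  U(20) + N(13) = (20+13) mod 26 = 7 = H
  N(13) + T(19) = (13+19) mod 26 = 6 = G
  N(13) + I(8) = (13+8) mod 26 = 21 = V
  E(4) + N(13) = (4+13) mod 26 = 17 = R
  L(11) + T(19) = (11+19) mod 26 = 4 = E
Ciphertext: BHGVRE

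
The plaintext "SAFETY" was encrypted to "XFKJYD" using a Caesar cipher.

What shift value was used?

Step 1: Compare first letters: S (position 18) -> X (position 23).
Step 2: Shift = (23 - 18) mod 26 = 5.
The shift value is 5.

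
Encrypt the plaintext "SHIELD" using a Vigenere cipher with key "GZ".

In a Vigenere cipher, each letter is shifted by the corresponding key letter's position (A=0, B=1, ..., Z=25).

Step 1: Repeat key to match plaintext length:
  Plaintext: SHIELD
  Key:       GZGZGZ
Step 2: Encrypt each letter:
  S(18) + G(6) = (18+6) mod 26 = 24 = Y
  H(7) + Z(25) = (7+25) mod 26 = 6 = G
  I(8) + G(6) = (8+6) mod 26 = 14 = O
  E(4) + Z(25) = (4+25) mod 26 = 3 = D
  L(11) + G(6) = (11+6) mod 26 = 17 = R
  D(3) + Z(25) = (3+25) mod 26 = 2 = C
Ciphertext: YGODRC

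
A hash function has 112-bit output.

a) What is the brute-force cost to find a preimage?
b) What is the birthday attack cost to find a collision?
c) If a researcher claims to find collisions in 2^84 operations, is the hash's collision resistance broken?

Step 1: Preimage resistance requires brute-force of 2^112 operations.
Step 2: Collision resistance (birthday bound) = 2^(112/2) = 2^56.
Step 3: The claimed attack costs 2^84 operations.
Step 4: Since 2^84 >= 2^56, the claimed attack is no faster than the generic birthday attack, so this does not break collision resistance.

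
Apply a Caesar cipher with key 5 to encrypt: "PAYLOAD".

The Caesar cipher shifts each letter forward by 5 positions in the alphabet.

Step 1: For each letter, shift forward by 5 positions (mod 26).
  P (position 15) -> position (15+5) mod 26 = 20 -> U
  A (position 0) -> position (0+5) mod 26 = 5 -> F
  Y (position 24) -> position (24+5) mod 26 = 3 -> D
  L (position 11) -> position (11+5) mod 26 = 16 -> Q
  O (position 14) -> position (14+5) mod 26 = 19 -> T
  A (position 0) -> position (0+5) mod 26 = 5 -> F
  D (position 3) -> position (3+5) mod 26 = 8 -> I
Result: UFDQTFI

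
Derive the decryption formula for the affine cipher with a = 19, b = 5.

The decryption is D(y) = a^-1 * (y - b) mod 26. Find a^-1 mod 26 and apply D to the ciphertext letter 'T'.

Step 1: Find a^-1, the modular inverse of 19 mod 26.
Step 2: We need 19 * a^-1 = 1 (mod 26).
Step 3: 19 * 11 = 209 = 8 * 26 + 1, so a^-1 = 11.
Step 4: D(y) = 11(y - 5) mod 26.
Step 5: Apply to 'T' (y = 19): D(19) = 11 * (19 - 5) mod 26 = 11 * 14 mod 26 = 24 -> 'Y'.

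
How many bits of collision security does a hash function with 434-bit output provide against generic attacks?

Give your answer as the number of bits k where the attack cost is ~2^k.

Step 1: The hash has a 434-bit output.
Step 2: Collision resistance means it should be infeasible to find any x != y with h(x) = h(y).
By the birthday bound, a generic collision search succeeds after about sqrt(2^434) = 2^(434/2) = 2^217 evaluations.
Step 3: Security level = 217 bits.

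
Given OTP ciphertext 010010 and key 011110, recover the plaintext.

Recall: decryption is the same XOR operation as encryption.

Step 1: XOR ciphertext with key:
  Ciphertext: 010010
  Key:        011110
  XOR:        001100
Step 2: Plaintext = 001100 = 12 in decimal.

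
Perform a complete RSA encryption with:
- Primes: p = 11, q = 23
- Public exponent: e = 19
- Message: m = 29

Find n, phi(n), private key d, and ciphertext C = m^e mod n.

Step 1: n = 11 * 23 = 253.
Step 2: phi(n) = (11-1)(23-1) = 10 * 22 = 220.
Step 3: Find d = 19^(-1) mod 220 = 139.
  Verify: 19 * 139 = 2641 = 1 (mod 220).
Step 4: C = 29^19 mod 253 = 41.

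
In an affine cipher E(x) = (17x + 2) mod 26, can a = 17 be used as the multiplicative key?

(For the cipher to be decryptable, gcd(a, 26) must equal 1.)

Step 1: Compute gcd(17, 26).
Step 2: gcd(17, 26) = 1.
Since gcd = 1, 17 is coprime with 26, so it is a valid key.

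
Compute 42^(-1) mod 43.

Step 1: We need x such that 42 * x = 1 (mod 43).
Step 2: Using the extended Euclidean algorithm or trial:
  42 * 42 = 1764 = 41 * 43 + 1.
Step 3: Since 1764 mod 43 = 1, the inverse is x = 42.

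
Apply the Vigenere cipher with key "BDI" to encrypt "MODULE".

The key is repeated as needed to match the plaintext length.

Step 1: Repeat key to match plaintext length:
  Plaintext: MODULE
  Key:       BDIBDI
Step 2: Encrypt each letter:
  M(12) + B(1) = (12+1) mod 26 = 13 = N
  O(14) + D(3) = (14+3) mod 26 = 17 = R
  D(3) + I(8) = (3+8) mod 26 = 11 = L
  U(20) + B(1) = (20+1) mod 26 = 21 = V
  L(11) + D(3) = (11+3) mod 26 = 14 = O
  E(4) + I(8) = (4+8) mod 26 = 12 = M
Ciphertext: NRLVOM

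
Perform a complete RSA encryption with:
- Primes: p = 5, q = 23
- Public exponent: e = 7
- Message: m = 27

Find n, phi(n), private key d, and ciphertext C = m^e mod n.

Step 1: n = 5 * 23 = 115.
Step 2: phi(n) = (5-1)(23-1) = 4 * 22 = 88.
Step 3: Find d = 7^(-1) mod 88 = 63.
  Verify: 7 * 63 = 441 = 1 (mod 88).
Step 4: C = 27^7 mod 115 = 8.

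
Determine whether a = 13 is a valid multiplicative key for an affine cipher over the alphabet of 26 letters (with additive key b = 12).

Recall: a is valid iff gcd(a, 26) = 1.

Step 1: Compute gcd(13, 26).
Step 2: gcd(13, 26) = 13.
Since gcd = 13 != 1, 13 shares a common factor with 26, so it cannot be used.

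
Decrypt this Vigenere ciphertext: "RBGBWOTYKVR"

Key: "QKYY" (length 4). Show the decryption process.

Step 1: Key 'QKYY' has length 4. Extended key: QKYYQKYYQKY
Step 2: Decrypt each position:
  R(17) - Q(16) = 1 = B
  B(1) - K(10) = 17 = R
  G(6) - Y(24) = 8 = I
  B(1) - Y(24) = 3 = D
  W(22) - Q(16) = 6 = G
  O(14) - K(10) = 4 = E
  T(19) - Y(24) = 21 = V
  Y(24) - Y(24) = 0 = A
  K(10) - Q(16) = 20 = U
  V(21) - K(10) = 11 = L
  R(17) - Y(24) = 19 = T
Plaintext: BRIDGEVAULT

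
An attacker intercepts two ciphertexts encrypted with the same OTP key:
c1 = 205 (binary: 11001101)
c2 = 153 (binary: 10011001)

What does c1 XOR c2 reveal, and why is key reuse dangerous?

Step 1: c1 XOR c2 = (m1 XOR k) XOR (m2 XOR k).
Step 2: By XOR associativity/commutativity: = m1 XOR m2 XOR k XOR k = m1 XOR m2.
Step 3: 11001101 XOR 10011001 = 01010100 = 84.
Step 4: The key cancels out! An attacker learns m1 XOR m2 = 84, revealing the relationship between plaintexts.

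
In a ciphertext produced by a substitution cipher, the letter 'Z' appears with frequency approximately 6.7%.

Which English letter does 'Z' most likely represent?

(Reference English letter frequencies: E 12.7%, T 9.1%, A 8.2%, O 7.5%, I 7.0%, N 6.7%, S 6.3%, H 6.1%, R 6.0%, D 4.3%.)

Step 1: The observed frequency is 6.7%.
Step 2: Compare with English frequencies:
  E: 12.7% (difference: 6.0%)
  T: 9.1% (difference: 2.4%)
  A: 8.2% (difference: 1.5%)
  O: 7.5% (difference: 0.8%)
  I: 7.0% (difference: 0.3%)
  N: 6.7% (difference: 0.0%) <-- closest
  S: 6.3% (difference: 0.4%)
  H: 6.1% (difference: 0.6%)
  R: 6.0% (difference: 0.7%)
  D: 4.3% (difference: 2.4%)
Step 3: 'Z' most likely represents 'N' (frequency 6.7%).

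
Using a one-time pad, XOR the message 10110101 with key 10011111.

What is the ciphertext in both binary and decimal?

Step 1: Write out the XOR operation bit by bit:
  Message: 10110101
  Key:     10011111
  XOR:     00101010
Step 2: Convert to decimal: 00101010 = 42.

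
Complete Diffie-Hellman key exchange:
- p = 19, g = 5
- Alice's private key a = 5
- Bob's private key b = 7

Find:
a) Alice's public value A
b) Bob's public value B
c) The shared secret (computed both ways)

Step 1: A = g^a mod p = 5^5 mod 19 = 9.
Step 2: B = g^b mod p = 5^7 mod 19 = 16.
Step 3: Alice computes s = B^a mod p = 16^5 mod 19 = 4.
Step 4: Bob computes s = A^b mod p = 9^7 mod 19 = 4.
Both sides agree: shared secret = 4.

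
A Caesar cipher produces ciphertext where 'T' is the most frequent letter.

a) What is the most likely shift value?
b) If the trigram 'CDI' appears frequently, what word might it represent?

Step 1: In English, 'E' is the most frequent letter (12.7%).
Step 2: The most frequent ciphertext letter is 'T' (position 19).
Step 3: Shift = (19 - 4) mod 26 = 15.
Step 4: Decrypt 'CDI' by shifting back 15:
  C -> N
  D -> O
  I -> T
Step 5: 'CDI' decrypts to 'NOT'.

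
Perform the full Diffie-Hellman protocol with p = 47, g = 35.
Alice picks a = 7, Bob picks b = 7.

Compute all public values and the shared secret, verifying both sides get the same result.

Step 1: A = g^a mod p = 35^7 mod 47 = 5.
Step 2: B = g^b mod p = 35^7 mod 47 = 5.
Step 3: Alice computes s = B^a mod p = 5^7 mod 47 = 11.
Step 4: Bob computes s = A^b mod p = 5^7 mod 47 = 11.
Both sides agree: shared secret = 11.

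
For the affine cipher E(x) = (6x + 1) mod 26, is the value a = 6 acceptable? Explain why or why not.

Step 1: Compute gcd(6, 26).
Step 2: gcd(6, 26) = 2.
Since gcd = 2 != 1, 6 shares a common factor with 26, so it cannot be used.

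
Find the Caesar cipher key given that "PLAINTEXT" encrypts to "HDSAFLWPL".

Step 1: Compare first letters: P (position 15) -> H (position 7).
Step 2: Shift = (7 - 15) mod 26 = 18.
The shift value is 18.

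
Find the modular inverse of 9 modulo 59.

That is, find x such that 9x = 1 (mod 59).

Step 1: We need x such that 9 * x = 1 (mod 59).
Step 2: Using the extended Euclidean algorithm or trial:
  9 * 46 = 414 = 7 * 59 + 1.
Step 3: Since 414 mod 59 = 1, the inverse is x = 46.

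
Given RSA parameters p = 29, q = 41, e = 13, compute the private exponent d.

Step 1: n = 29 * 41 = 1189.
Step 2: phi(n) = 28 * 40 = 1120.
Step 3: Find d such that 13 * d = 1 (mod 1120).
Step 4: d = 13^(-1) mod 1120 = 517.
Verification: 13 * 517 = 6721 = 6 * 1120 + 1.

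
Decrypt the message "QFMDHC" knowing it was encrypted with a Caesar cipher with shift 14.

Step 1: Reverse the shift by subtracting 14 from each letter position.
  Q (position 16) -> position (16-14) mod 26 = 2 -> C
  F (position 5) -> position (5-14) mod 26 = 17 -> R
  M (position 12) -> position (12-14) mod 26 = 24 -> Y
  D (position 3) -> position (3-14) mod 26 = 15 -> P
  H (position 7) -> position (7-14) mod 26 = 19 -> T
  C (position 2) -> position (2-14) mod 26 = 14 -> O
Decrypted message: CRYPTO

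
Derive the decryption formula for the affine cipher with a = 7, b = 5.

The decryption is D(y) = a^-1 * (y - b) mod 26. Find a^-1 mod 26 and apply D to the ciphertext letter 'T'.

Step 1: Find a^-1, the modular inverse of 7 mod 26.
Step 2: We need 7 * a^-1 = 1 (mod 26).
Step 3: 7 * 15 = 105 = 4 * 26 + 1, so a^-1 = 15.
Step 4: D(y) = 15(y - 5) mod 26.
Step 5: Apply to 'T' (y = 19): D(19) = 15 * (19 - 5) mod 26 = 15 * 14 mod 26 = 2 -> 'C'.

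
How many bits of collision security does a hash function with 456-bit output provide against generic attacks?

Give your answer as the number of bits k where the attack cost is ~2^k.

Step 1: The hash has a 456-bit output.
Step 2: Collision resistance means it should be infeasible to find any x != y with h(x) = h(y).
By the birthday bound, a generic collision search succeeds after about sqrt(2^456) = 2^(456/2) = 2^228 evaluations.
Step 3: Security level = 228 bits.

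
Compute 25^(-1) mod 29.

Step 1: We need x such that 25 * x = 1 (mod 29).
Step 2: Using the extended Euclidean algorithm or trial:
  25 * 7 = 175 = 6 * 29 + 1.
Step 3: Since 175 mod 29 = 1, the inverse is x = 7.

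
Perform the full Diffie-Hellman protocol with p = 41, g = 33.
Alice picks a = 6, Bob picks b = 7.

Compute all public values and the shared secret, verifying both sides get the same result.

Step 1: A = g^a mod p = 33^6 mod 41 = 31.
Step 2: B = g^b mod p = 33^7 mod 41 = 39.
Step 3: Alice computes s = B^a mod p = 39^6 mod 41 = 23.
Step 4: Bob computes s = A^b mod p = 31^7 mod 41 = 23.
Both sides agree: shared secret = 23.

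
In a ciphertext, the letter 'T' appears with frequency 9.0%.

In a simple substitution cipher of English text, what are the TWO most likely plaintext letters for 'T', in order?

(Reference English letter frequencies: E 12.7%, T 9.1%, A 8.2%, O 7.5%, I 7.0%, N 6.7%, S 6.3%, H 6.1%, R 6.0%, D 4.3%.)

Step 1: Observed frequency of 'T' is 9.0%.
Step 2: Compute distances to each reference frequency and sort:
  T (9.1%): difference = 0.1% <-- BEST
  A (8.2%): difference = 0.8% <-- RUNNER-UP
  O (7.5%): difference = 1.5%
  I (7.0%): difference = 2.0%
  N (6.7%): difference = 2.3%
Step 3: Most likely is 'T' (9.1%, diff 0.1%); second most likely is 'A' (8.2%, diff 0.8%).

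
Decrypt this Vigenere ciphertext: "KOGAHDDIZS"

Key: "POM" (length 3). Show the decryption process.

Step 1: Key 'POM' has length 3. Extended key: POMPOMPOMP
Step 2: Decrypt each position:
  K(10) - P(15) = 21 = V
  O(14) - O(14) = 0 = A
  G(6) - M(12) = 20 = U
  A(0) - P(15) = 11 = L
  H(7) - O(14) = 19 = T
  D(3) - M(12) = 17 = R
  D(3) - P(15) = 14 = O
  I(8) - O(14) = 20 = U
  Z(25) - M(12) = 13 = N
  S(18) - P(15) = 3 = D
Plaintext: VAULTROUND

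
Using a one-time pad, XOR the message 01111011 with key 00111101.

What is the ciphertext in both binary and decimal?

Step 1: Write out the XOR operation bit by bit:
  Message: 01111011
  Key:     00111101
  XOR:     01000110
Step 2: Convert to decimal: 01000110 = 70.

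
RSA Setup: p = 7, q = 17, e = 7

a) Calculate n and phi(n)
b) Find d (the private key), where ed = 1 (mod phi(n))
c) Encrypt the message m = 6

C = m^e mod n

Step 1: n = 7 * 17 = 119.
Step 2: phi(n) = (7-1)(17-1) = 6 * 16 = 96.
Step 3: Find d = 7^(-1) mod 96 = 55.
  Verify: 7 * 55 = 385 = 1 (mod 96).
Step 4: C = 6^7 mod 119 = 48.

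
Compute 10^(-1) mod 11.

Step 1: We need x such that 10 * x = 1 (mod 11).
Step 2: Using the extended Euclidean algorithm or trial:
  10 * 10 = 100 = 9 * 11 + 1.
Step 3: Since 100 mod 11 = 1, the inverse is x = 10.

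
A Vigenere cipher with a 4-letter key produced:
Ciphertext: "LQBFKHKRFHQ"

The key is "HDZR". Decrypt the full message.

Step 1: Key 'HDZR' has length 4. Extended key: HDZRHDZRHDZ
Step 2: Decrypt each position:
  L(11) - H(7) = 4 = E
  Q(16) - D(3) = 13 = N
  B(1) - Z(25) = 2 = C
  F(5) - R(17) = 14 = O
  K(10) - H(7) = 3 = D
  H(7) - D(3) = 4 = E
  K(10) - Z(25) = 11 = L
  R(17) - R(17) = 0 = A
  F(5) - H(7) = 24 = Y
  H(7) - D(3) = 4 = E
  Q(16) - Z(25) = 17 = R
Plaintext: ENCODELAYER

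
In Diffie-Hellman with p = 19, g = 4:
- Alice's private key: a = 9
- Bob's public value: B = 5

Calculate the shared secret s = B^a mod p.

Step 1: s = B^a mod p = 5^9 mod 19.
  5^1 mod 19 = 5
  5^2 mod 19 = (5 * 5) mod 19 = 6
  5^3 mod 19 = (6 * 5) mod 19 = 11
  5^4 mod 19 = (11 * 5) mod 19 = 17
  5^5 mod 19 = (17 * 5) mod 19 = 9
  5^6 mod 19 = (9 * 5) mod 19 = 7
  5^7 mod 19 = (7 * 5) mod 19 = 16
  5^8 mod 19 = (16 * 5) mod 19 = 4
  5^9 mod 19 = (4 * 5) mod 19 = 1
Result: shared secret = 1.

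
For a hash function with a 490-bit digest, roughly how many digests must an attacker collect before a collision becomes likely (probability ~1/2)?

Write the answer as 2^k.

Step 1: The birthday paradox gives collision probability ~50% after sqrt(2^n) = 2^(n/2) hashes.
Step 2: For 490-bit output: 2^(490/2) = 2^245.
Step 3: Approximately 2^245 hash computations needed.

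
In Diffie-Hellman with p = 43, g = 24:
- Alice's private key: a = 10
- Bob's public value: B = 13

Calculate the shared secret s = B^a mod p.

Step 1: s = B^a mod p = 13^10 mod 43.
  13^1 mod 43 = 13
  13^2 mod 43 = (13 * 13) mod 43 = 40
  13^3 mod 43 = (40 * 13) mod 43 = 4
  13^4 mod 43 = (4 * 13) mod 43 = 9
  13^5 mod 43 = (9 * 13) mod 43 = 31
  13^6 mod 43 = (31 * 13) mod 43 = 16
  13^7 mod 43 = (16 * 13) mod 43 = 36
  13^8 mod 43 = (36 * 13) mod 43 = 38
  13^9 mod 43 = (38 * 13) mod 43 = 21
  13^10 mod 43 = (21 * 13) mod 43 = 15
Result: shared secret = 15.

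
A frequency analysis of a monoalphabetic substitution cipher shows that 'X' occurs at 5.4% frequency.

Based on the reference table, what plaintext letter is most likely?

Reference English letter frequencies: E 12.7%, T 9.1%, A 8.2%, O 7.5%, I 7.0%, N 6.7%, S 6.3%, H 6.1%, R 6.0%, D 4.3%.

Step 1: The observed frequency is 5.4%.
Step 2: Compare with English frequencies:
  E: 12.7% (difference: 7.3%)
  T: 9.1% (difference: 3.7%)
  A: 8.2% (difference: 2.8%)
  O: 7.5% (difference: 2.1%)
  I: 7.0% (difference: 1.6%)
  N: 6.7% (difference: 1.3%)
  S: 6.3% (difference: 0.9%)
  H: 6.1% (difference: 0.7%)
  R: 6.0% (difference: 0.6%) <-- closest
  D: 4.3% (difference: 1.1%)
Step 3: 'X' most likely represents 'R' (frequency 6.0%).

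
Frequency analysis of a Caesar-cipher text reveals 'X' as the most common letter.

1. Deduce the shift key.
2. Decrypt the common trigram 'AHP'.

Step 1: In English, 'E' is the most frequent letter (12.7%).
Step 2: The most frequent ciphertext letter is 'X' (position 23).
Step 3: Shift = (23 - 4) mod 26 = 19.
Step 4: Decrypt 'AHP' by shifting back 19:
  A -> H
  H -> O
  P -> W
Step 5: 'AHP' decrypts to 'HOW'.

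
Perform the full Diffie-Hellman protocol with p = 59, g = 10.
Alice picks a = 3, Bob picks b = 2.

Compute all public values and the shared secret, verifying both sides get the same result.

Step 1: A = g^a mod p = 10^3 mod 59 = 56.
Step 2: B = g^b mod p = 10^2 mod 59 = 41.
Step 3: Alice computes s = B^a mod p = 41^3 mod 59 = 9.
Step 4: Bob computes s = A^b mod p = 56^2 mod 59 = 9.
Both sides agree: shared secret = 9.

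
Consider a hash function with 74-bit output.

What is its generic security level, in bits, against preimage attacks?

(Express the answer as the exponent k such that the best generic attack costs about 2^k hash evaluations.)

Step 1: The hash has a 74-bit output.
Step 2: Preimage resistance means: given a digest h(x), it should be infeasible to find any input that hashes to it.
With a 74-bit output there are 2^74 possible digests, so a generic brute-force preimage search costs about 2^74 evaluations.
Step 3: Security level = 74 bits.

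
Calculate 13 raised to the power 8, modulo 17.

Step 1: Compute 13^8 mod 17 step by step, reducing modulo 17 at each step.
  13^1 mod 17 = 13
  13^2 mod 17 = (13 * 13) mod 17 = 16
  13^3 mod 17 = (16 * 13) mod 17 = 4
  13^4 mod 17 = (4 * 13) mod 17 = 1
  13^5 mod 17 = (1 * 13) mod 17 = 13
  13^6 mod 17 = (13 * 13) mod 17 = 16
  13^7 mod 17 = (16 * 13) mod 17 = 4
  13^8 mod 17 = (4 * 13) mod 17 = 1
Step 2: Result = 1.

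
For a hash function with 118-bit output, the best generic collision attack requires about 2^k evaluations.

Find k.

Step 1: The hash has a 118-bit output.
Step 2: Collision resistance means it should be infeasible to find any x != y with h(x) = h(y).
By the birthday bound, a generic collision search succeeds after about sqrt(2^118) = 2^(118/2) = 2^59 evaluations.
Step 3: Security level = 59 bits.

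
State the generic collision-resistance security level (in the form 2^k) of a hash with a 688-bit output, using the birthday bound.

Step 1: The birthday paradox gives collision probability ~50% after sqrt(2^n) = 2^(n/2) hashes.
Step 2: For 688-bit output: 2^(688/2) = 2^344.
Step 3: Approximately 2^344 hash computations needed.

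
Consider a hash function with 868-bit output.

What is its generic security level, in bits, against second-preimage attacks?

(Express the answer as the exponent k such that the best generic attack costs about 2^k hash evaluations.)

Step 1: The hash has a 868-bit output.
Step 2: Second-preimage resistance means: given a specific input x, it should be infeasible to find a different y with h(y) = h(x).
With a 868-bit output, a generic search for a second preimage costs about 2^868 evaluations (each trial matches the fixed target with probability 2^-868).
Step 3: Security level = 868 bits.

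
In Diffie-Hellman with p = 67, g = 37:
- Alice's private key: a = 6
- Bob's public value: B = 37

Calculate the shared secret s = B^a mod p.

Step 1: s = B^a mod p = 37^6 mod 67.
  37^1 mod 67 = 37
  37^2 mod 67 = (37 * 37) mod 67 = 29
  37^3 mod 67 = (29 * 37) mod 67 = 1
  37^4 mod 67 = (1 * 37) mod 67 = 37
  37^5 mod 67 = (37 * 37) mod 67 = 29
  37^6 mod 67 = (29 * 37) mod 67 = 1
Result: shared secret = 1.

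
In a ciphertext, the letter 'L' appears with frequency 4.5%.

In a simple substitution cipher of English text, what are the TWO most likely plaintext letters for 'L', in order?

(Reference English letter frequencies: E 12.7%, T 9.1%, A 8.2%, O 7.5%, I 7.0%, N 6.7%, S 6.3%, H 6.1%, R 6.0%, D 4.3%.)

Step 1: Observed frequency of 'L' is 4.5%.
Step 2: Compute distances to each reference frequency and sort:
  D (4.3%): difference = 0.2% <-- BEST
  R (6.0%): difference = 1.5% <-- RUNNER-UP
  H (6.1%): difference = 1.6%
  S (6.3%): difference = 1.8%
  N (6.7%): difference = 2.2%
Step 3: Most likely is 'D' (4.3%, diff 0.2%); second most likely is 'R' (6.0%, diff 1.5%).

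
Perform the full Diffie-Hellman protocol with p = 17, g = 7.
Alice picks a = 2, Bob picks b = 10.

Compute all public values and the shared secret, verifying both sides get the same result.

Step 1: A = g^a mod p = 7^2 mod 17 = 15.
Step 2: B = g^b mod p = 7^10 mod 17 = 2.
Step 3: Alice computes s = B^a mod p = 2^2 mod 17 = 4.
Step 4: Bob computes s = A^b mod p = 15^10 mod 17 = 4.
Both sides agree: shared secret = 4.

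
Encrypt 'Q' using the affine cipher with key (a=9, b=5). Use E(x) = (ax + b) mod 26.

Step 1: Convert 'Q' to number: x = 16.
Step 2: E(16) = (9 * 16 + 5) mod 26 = 149 mod 26 = 19.
Step 3: Convert 19 back to letter: T.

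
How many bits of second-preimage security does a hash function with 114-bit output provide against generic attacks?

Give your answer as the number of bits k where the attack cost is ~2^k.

Step 1: The hash has a 114-bit output.
Step 2: Second-preimage resistance means: given a specific input x, it should be infeasible to find a different y with h(y) = h(x).
With a 114-bit output, a generic search for a second preimage costs about 2^114 evaluations (each trial matches the fixed target with probability 2^-114).
Step 3: Security level = 114 bits.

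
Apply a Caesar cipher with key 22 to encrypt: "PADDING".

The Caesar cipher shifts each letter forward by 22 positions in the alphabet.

Step 1: For each letter, shift forward by 22 positions (mod 26).
  P (position 15) -> position (15+22) mod 26 = 11 -> L
  A (position 0) -> position (0+22) mod 26 = 22 -> W
  D (position 3) -> position (3+22) mod 26 = 25 -> Z
  D (position 3) -> position (3+22) mod 26 = 25 -> Z
  I (position 8) -> position (8+22) mod 26 = 4 -> E
  N (position 13) -> position (13+22) mod 26 = 9 -> J
  G (position 6) -> position (6+22) mod 26 = 2 -> C
Result: LWZZEJC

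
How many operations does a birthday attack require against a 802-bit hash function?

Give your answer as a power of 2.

Step 1: The birthday paradox gives collision probability ~50% after sqrt(2^n) = 2^(n/2) hashes.
Step 2: For 802-bit output: 2^(802/2) = 2^401.
Step 3: Approximately 2^401 hash computations needed.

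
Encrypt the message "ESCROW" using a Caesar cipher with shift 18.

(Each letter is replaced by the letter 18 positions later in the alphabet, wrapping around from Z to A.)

Step 1: For each letter, shift forward by 18 positions (mod 26).
  E (position 4) -> position (4+18) mod 26 = 22 -> W
  S (position 18) -> position (18+18) mod 26 = 10 -> K
  C (position 2) -> position (2+18) mod 26 = 20 -> U
  R (position 17) -> position (17+18) mod 26 = 9 -> J
  O (position 14) -> position (14+18) mod 26 = 6 -> G
  W (position 22) -> position (22+18) mod 26 = 14 -> O
Result: WKUJGO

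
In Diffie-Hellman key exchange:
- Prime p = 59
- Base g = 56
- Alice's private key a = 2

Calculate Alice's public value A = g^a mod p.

Step 1: A = g^a mod p = 56^2 mod 59.
  56^1 mod 59 = 56
  56^2 mod 59 = (56 * 56) mod 59 = 9
Result: A = 9.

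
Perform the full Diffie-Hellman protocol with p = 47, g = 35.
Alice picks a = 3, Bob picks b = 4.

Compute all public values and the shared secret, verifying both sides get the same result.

Step 1: A = g^a mod p = 35^3 mod 47 = 11.
Step 2: B = g^b mod p = 35^4 mod 47 = 9.
Step 3: Alice computes s = B^a mod p = 9^3 mod 47 = 24.
Step 4: Bob computes s = A^b mod p = 11^4 mod 47 = 24.
Both sides agree: shared secret = 24.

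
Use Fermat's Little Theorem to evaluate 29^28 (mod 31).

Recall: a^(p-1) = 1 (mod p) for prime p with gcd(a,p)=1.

Step 1: Since 31 is prime, by Fermat's Little Theorem: 29^30 = 1 (mod 31).
Step 2: Reduce exponent: 28 mod 30 = 28.
Step 3: So 29^28 = 29^28 (mod 31).
Step 4: 29^28 mod 31 = 8.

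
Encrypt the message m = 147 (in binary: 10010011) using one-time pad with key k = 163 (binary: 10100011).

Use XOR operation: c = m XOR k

Step 1: Write out the XOR operation bit by bit:
  Message: 10010011
  Key:     10100011
  XOR:     00110000
Step 2: Convert to decimal: 00110000 = 48.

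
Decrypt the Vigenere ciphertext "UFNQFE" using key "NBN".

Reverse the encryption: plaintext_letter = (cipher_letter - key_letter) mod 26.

Step 1: Extend key: NBNNBN
Step 2: Decrypt each letter (c - k) mod 26:
  U(20) - N(13) = (20-13) mod 26 = 7 = H
  F(5) - B(1) = (5-1) mod 26 = 4 = E
  N(13) - N(13) = (13-13) mod 26 = 0 = A
  Q(16) - N(13) = (16-13) mod 26 = 3 = D
  F(5) - B(1) = (5-1) mod 26 = 4 = E
  E(4) - N(13) = (4-13) mod 26 = 17 = R
Plaintext: HEADER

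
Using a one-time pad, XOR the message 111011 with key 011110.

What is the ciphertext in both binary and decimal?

Step 1: Write out the XOR operation bit by bit:
  Message: 111011
  Key:     011110
  XOR:     100101
Step 2: Convert to decimal: 100101 = 37.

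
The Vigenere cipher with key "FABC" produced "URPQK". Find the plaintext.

Step 1: Extend key: FABCF
Step 2: Decrypt each letter (c - k) mod 26:
  U(20) - F(5) = (20-5) mod 26 = 15 = P
  R(17) - A(0) = (17-0) mod 26 = 17 = R
  P(15) - B(1) = (15-1) mod 26 = 14 = O
  Q(16) - C(2) = (16-2) mod 26 = 14 = O
  K(10) - F(5) = (10-5) mod 26 = 5 = F
Plaintext: PROOF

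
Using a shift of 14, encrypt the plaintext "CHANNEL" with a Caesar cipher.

Step 1: For each letter, shift forward by 14 positions (mod 26).
  C (position 2) -> position (2+14) mod 26 = 16 -> Q
  H (position 7) -> position (7+14) mod 26 = 21 -> V
  A (position 0) -> position (0+14) mod 26 = 14 -> O
  N (position 13) -> position (13+14) mod 26 = 1 -> B
  N (position 13) -> position (13+14) mod 26 = 1 -> B
  E (position 4) -> position (4+14) mod 26 = 18 -> S
  L (position 11) -> position (11+14) mod 26 = 25 -> Z
Result: QVOBBSZ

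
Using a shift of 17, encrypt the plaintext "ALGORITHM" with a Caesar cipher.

Step 1: For each letter, shift forward by 17 positions (mod 26).
  A (position 0) -> position (0+17) mod 26 = 17 -> R
  L (position 11) -> position (11+17) mod 26 = 2 -> C
  G (position 6) -> position (6+17) mod 26 = 23 -> X
  O (position 14) -> position (14+17) mod 26 = 5 -> F
  R (position 17) -> position (17+17) mod 26 = 8 -> I
  I (position 8) -> position (8+17) mod 26 = 25 -> Z
  T (position 19) -> position (19+17) mod 26 = 10 -> K
  H (position 7) -> position (7+17) mod 26 = 24 -> Y
  M (position 12) -> position (12+17) mod 26 = 3 -> D
Result: RCXFIZKYD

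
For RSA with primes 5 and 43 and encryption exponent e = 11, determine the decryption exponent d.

Step 1: n = 5 * 43 = 215.
Step 2: phi(n) = 4 * 42 = 168.
Step 3: Find d such that 11 * d = 1 (mod 168).
Step 4: d = 11^(-1) mod 168 = 107.
Verification: 11 * 107 = 1177 = 7 * 168 + 1.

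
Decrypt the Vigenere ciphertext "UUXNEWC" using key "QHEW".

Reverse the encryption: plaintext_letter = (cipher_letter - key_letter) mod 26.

Step 1: Extend key: QHEWQHE
Step 2: Decrypt each letter (c - k) mod 26:
  U(20) - Q(16) = (20-16) mod 26 = 4 = E
  U(20) - H(7) = (20-7) mod 26 = 13 = N
  X(23) - E(4) = (23-4) mod 26 = 19 = T
  N(13) - W(22) = (13-22) mod 26 = 17 = R
  E(4) - Q(16) = (4-16) mod 26 = 14 = O
  W(22) - H(7) = (22-7) mod 26 = 15 = P
  C(2) - E(4) = (2-4) mod 26 = 24 = Y
Plaintext: ENTROPY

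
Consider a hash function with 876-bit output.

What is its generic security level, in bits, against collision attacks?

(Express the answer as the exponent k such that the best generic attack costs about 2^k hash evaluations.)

Step 1: The hash has a 876-bit output.
Step 2: Collision resistance means it should be infeasible to find any x != y with h(x) = h(y).
By the birthday bound, a generic collision search succeeds after about sqrt(2^876) = 2^(876/2) = 2^438 evaluations.
Step 3: Security level = 438 bits.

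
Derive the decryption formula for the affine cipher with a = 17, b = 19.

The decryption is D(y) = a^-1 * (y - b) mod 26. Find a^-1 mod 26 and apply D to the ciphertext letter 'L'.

Step 1: Find a^-1, the modular inverse of 17 mod 26.
Step 2: We need 17 * a^-1 = 1 (mod 26).
Step 3: 17 * 23 = 391 = 15 * 26 + 1, so a^-1 = 23.
Step 4: D(y) = 23(y - 19) mod 26.
Step 5: Apply to 'L' (y = 11): D(11) = 23 * (11 - 19) mod 26 = 23 * -8 mod 26 = 24 -> 'Y'.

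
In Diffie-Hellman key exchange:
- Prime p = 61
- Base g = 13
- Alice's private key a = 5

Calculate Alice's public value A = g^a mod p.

Step 1: A = g^a mod p = 13^5 mod 61.
  13^1 mod 61 = 13
  13^2 mod 61 = (13 * 13) mod 61 = 47
  13^3 mod 61 = (47 * 13) mod 61 = 1
  13^4 mod 61 = (1 * 13) mod 61 = 13
  13^5 mod 61 = (13 * 13) mod 61 = 47
Result: A = 47.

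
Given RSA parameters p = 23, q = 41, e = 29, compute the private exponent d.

Step 1: n = 23 * 41 = 943.
Step 2: phi(n) = 22 * 40 = 880.
Step 3: Find d such that 29 * d = 1 (mod 880).
Step 4: d = 29^(-1) mod 880 = 789.
Verification: 29 * 789 = 22881 = 26 * 880 + 1.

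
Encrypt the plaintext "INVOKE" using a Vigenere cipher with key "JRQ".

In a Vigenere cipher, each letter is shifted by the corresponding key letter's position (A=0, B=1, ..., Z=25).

Step 1: Repeat key to match plaintext length:
  Plaintext: INVOKE
  Key:       JRQJRQ
Step 2: Encrypt each letter:
  I(8) + J(9) = (8+9) mod 26 = 17 = R
  N(13) + R(17) = (13+17) mod 26 = 4 = E
  V(21) + Q(16) = (21+16) mod 26 = 11 = L
  O(14) + J(9) = (14+9) mod 26 = 23 = X
  K(10) + R(17) = (10+17) mod 26 = 1 = B
  E(4) + Q(16) = (4+16) mod 26 = 20 = U
Ciphertext: RELXBU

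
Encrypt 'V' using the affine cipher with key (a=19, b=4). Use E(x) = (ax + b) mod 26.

Step 1: Convert 'V' to number: x = 21.
Step 2: E(21) = (19 * 21 + 4) mod 26 = 403 mod 26 = 13.
Step 3: Convert 13 back to letter: N.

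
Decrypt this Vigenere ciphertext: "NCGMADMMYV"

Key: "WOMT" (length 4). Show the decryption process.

Step 1: Key 'WOMT' has length 4. Extended key: WOMTWOMTWO
Step 2: Decrypt each position:
  N(13) - W(22) = 17 = R
  C(2) - O(14) = 14 = O
  G(6) - M(12) = 20 = U
  M(12) - T(19) = 19 = T
  A(0) - W(22) = 4 = E
  D(3) - O(14) = 15 = P
  M(12) - M(12) = 0 = A
  M(12) - T(19) = 19 = T
  Y(24) - W(22) = 2 = C
  V(21) - O(14) = 7 = H
Plaintext: ROUTEPATCH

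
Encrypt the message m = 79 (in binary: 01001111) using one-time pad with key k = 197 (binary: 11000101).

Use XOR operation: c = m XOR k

Step 1: Write out the XOR operation bit by bit:
  Message: 01001111
  Key:     11000101
  XOR:     10001010
Step 2: Convert to decimal: 10001010 = 138.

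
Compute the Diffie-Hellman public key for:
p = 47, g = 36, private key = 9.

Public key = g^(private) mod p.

Step 1: A = g^a mod p = 36^9 mod 47.
  36^1 mod 47 = 36
  36^2 mod 47 = (36 * 36) mod 47 = 27
  36^3 mod 47 = (27 * 36) mod 47 = 32
  36^4 mod 47 = (32 * 36) mod 47 = 24
  36^5 mod 47 = (24 * 36) mod 47 = 18
  36^6 mod 47 = (18 * 36) mod 47 = 37
  36^7 mod 47 = (37 * 36) mod 47 = 16
  36^8 mod 47 = (16 * 36) mod 47 = 12
  36^9 mod 47 = (12 * 36) mod 47 = 9
Result: A = 9.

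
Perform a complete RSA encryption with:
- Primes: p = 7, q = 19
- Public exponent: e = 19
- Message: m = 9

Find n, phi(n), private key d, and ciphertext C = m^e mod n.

Step 1: n = 7 * 19 = 133.
Step 2: phi(n) = (7-1)(19-1) = 6 * 18 = 108.
Step 3: Find d = 19^(-1) mod 108 = 91.
  Verify: 19 * 91 = 1729 = 1 (mod 108).
Step 4: C = 9^19 mod 133 = 9.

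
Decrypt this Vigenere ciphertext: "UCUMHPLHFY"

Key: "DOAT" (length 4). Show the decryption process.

Step 1: Key 'DOAT' has length 4. Extended key: DOATDOATDO
Step 2: Decrypt each position:
  U(20) - D(3) = 17 = R
  C(2) - O(14) = 14 = O
  U(20) - A(0) = 20 = U
  M(12) - T(19) = 19 = T
  H(7) - D(3) = 4 = E
  P(15) - O(14) = 1 = B
  L(11) - A(0) = 11 = L
  H(7) - T(19) = 14 = O
  F(5) - D(3) = 2 = C
  Y(24) - O(14) = 10 = K
Plaintext: ROUTEBLOCK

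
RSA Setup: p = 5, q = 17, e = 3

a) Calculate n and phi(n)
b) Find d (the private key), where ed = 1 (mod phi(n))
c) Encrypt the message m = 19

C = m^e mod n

Step 1: n = 5 * 17 = 85.
Step 2: phi(n) = (5-1)(17-1) = 4 * 16 = 64.
Step 3: Find d = 3^(-1) mod 64 = 43.
  Verify: 3 * 43 = 129 = 1 (mod 64).
Step 4: C = 19^3 mod 85 = 59.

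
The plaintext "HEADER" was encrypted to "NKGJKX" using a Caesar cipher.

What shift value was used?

Step 1: Compare first letters: H (position 7) -> N (position 13).
Step 2: Shift = (13 - 7) mod 26 = 6.
The shift value is 6.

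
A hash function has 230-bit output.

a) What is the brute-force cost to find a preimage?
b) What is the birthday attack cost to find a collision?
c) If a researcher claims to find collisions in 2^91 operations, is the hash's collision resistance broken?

Step 1: Preimage resistance requires brute-force of 2^230 operations.
Step 2: Collision resistance (birthday bound) = 2^(230/2) = 2^115.
Step 3: The claimed attack costs 2^91 operations.
Step 4: Since 2^91 < 2^115, the claimed attack beats the generic birthday bound, so collision resistance is broken.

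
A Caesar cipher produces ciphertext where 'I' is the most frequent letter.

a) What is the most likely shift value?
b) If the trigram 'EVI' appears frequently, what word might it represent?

Step 1: In English, 'E' is the most frequent letter (12.7%).
Step 2: The most frequent ciphertext letter is 'I' (position 8).
Step 3: Shift = (8 - 4) mod 26 = 4.
Step 4: Decrypt 'EVI' by shifting back 4:
  E -> A
  V -> R
  I -> E
Step 5: 'EVI' decrypts to 'ARE'.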